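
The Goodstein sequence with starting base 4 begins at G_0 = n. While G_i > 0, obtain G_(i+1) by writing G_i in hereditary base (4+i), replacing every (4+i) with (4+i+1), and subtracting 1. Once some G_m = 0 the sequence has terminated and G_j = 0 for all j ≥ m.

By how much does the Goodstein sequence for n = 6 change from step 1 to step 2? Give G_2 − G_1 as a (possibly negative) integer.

[0] 6 ≡ 4 + 2 (base 4). Lift 5: 7. −1: 6.
[1] 6 ≡ 5 + 1 (base 5). Lift 6: 7. −1: 6.

0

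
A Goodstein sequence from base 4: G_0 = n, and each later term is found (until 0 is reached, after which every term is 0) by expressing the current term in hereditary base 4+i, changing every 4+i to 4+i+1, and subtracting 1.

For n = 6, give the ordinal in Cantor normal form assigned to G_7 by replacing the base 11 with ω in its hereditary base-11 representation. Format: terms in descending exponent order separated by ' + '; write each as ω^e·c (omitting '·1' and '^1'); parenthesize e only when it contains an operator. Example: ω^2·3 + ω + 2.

2

i=0: 6 = 4 + 2 (b=4); 4→5: 5 + 2 = 7; 7−1 = 6
i=1: 6 = 5 + 1 (b=5); 5→6: 6 + 1 = 7; 7−1 = 6
i=2: 6 = 6 (b=6); 6→7: 7 = 7; 7−1 = 6
i=3: 6 = 6 (b=7); 7→8: 6 = 6; 6−1 = 5
i=4: 5 = 5 (b=8); 8→9: 5 = 5; 5−1 = 4
i=5: 4 = 4 (b=9); 9→10: 4 = 4; 4−1 = 3
i=6: 3 = 3 (b=10); 10→11: 3 = 3; 3−1 = 2
i=7: 2 = 2 (b=11); 11→12: 2 = 2; 2−1 = 1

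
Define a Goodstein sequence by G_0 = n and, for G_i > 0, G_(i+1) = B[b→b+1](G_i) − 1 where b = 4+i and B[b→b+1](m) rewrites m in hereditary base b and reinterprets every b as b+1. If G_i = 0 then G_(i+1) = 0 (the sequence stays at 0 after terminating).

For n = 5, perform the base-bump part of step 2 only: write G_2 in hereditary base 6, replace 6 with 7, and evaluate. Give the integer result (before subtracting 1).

5

[0] 5 ≡ 4 + 1 (base 4). Lift 5: 6. −1: 5.
[1] 5 ≡ 5 (base 5). Lift 6: 6. −1: 5.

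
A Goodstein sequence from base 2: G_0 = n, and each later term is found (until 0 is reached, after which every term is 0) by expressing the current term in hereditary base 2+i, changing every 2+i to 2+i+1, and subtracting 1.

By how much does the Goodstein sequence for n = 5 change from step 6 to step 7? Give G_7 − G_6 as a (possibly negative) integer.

703

5 —HB2→ 2^2 + 1 —bump→ 3^3 + 1 = 28 —(−1)→ 27
27 —HB3→ 3^3 —bump→ 4^4 = 256 —(−1)→ 255
255 —HB4→ 3·4^3 + 3·4^2 + 3·4 + 3 —bump→ 3·5^3 + 3·5^2 + 3·5 + 3 = 468 —(−1)→ 467
467 —HB5→ 3·5^3 + 3·5^2 + 3·5 + 2 —bump→ 3·6^3 + 3·6^2 + 3·6 + 2 = 776 —(−1)→ 775
775 —HB6→ 3·6^3 + 3·6^2 + 3·6 + 1 —bump→ 3·7^3 + 3·7^2 + 3·7 + 1 = 1198 —(−1)→ 1197
1197 —HB7→ 3·7^3 + 3·7^2 + 3·7 —bump→ 3·8^3 + 3·8^2 + 3·8 = 1752 —(−1)→ 1751
1751 —HB8→ 3·8^3 + 3·8^2 + 2·8 + 7 —bump→ 3·9^3 + 3·9^2 + 2·9 + 7 = 2455 —(−1)→ 2454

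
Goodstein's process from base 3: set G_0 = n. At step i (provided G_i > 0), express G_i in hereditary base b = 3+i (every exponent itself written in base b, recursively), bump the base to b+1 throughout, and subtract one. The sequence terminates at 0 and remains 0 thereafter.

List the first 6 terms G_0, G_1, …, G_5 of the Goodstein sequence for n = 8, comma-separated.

8, 9, 10, 11, 11, 11

(0) 8|_3 = 2·3 + 2 ↦ 2·4 + 2|_4 = 10 ⇒ 9
(1) 9|_4 = 2·4 + 1 ↦ 2·5 + 1|_5 = 11 ⇒ 10
(2) 10|_5 = 2·5 ↦ 2·6|_6 = 12 ⇒ 11
(3) 11|_6 = 6 + 5 ↦ 7 + 5|_7 = 12 ⇒ 11
(4) 11|_7 = 7 + 4 ↦ 8 + 4|_8 = 12 ⇒ 11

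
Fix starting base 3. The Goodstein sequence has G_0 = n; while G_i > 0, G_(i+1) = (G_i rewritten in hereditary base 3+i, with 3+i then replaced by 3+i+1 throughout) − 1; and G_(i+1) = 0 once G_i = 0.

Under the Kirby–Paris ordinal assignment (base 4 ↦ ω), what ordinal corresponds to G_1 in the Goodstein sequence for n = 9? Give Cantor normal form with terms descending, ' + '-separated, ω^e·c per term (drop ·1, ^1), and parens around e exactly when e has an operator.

i=0: 9 = 3^2 (b=3); 3→4: 4^2 = 16; 16−1 = 15
i=1: 15 = 3·4 + 3 (b=4); 4→5: 3·5 + 3 = 18; 18−1 = 17

ω·3 + 3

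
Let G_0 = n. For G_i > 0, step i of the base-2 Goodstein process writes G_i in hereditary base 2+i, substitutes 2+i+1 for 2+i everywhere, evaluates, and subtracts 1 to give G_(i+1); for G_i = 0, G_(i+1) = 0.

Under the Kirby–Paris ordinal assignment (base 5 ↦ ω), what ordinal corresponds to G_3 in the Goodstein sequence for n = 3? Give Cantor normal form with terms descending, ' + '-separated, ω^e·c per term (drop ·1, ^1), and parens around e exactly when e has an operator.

2

step 0: 3 = 2 + 1; sub 3 for 2: 3 + 1; = 4; G_1 = 4−1 = 3
step 1: 3 = 3; sub 4 for 3: 4; = 4; G_2 = 4−1 = 3
step 2: 3 = 3; sub 5 for 4: 3; = 3; G_3 = 3−1 = 2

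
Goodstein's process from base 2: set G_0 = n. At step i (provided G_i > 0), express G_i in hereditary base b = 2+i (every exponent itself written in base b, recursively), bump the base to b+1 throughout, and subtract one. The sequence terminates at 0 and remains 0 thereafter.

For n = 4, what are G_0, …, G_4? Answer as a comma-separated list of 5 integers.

[0] 4 ≡ 2^2 (base 2). Lift 3: 27. −1: 26.
[1] 26 ≡ 2·3^2 + 2·3 + 2 (base 3). Lift 4: 42. −1: 41.
[2] 41 ≡ 2·4^2 + 2·4 + 1 (base 4). Lift 5: 61. −1: 60.
[3] 60 ≡ 2·5^2 + 2·5 (base 5). Lift 6: 84. −1: 83.

4, 26, 41, 60, 83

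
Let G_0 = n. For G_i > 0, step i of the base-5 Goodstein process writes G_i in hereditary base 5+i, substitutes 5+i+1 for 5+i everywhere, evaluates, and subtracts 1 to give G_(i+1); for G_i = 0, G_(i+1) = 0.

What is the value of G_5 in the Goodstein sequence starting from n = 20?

base 5: 20 = 4·5; at 6: 4·6 = 24; next = 23
base 6: 23 = 3·6 + 5; at 7: 3·7 + 5 = 26; next = 25
base 7: 25 = 3·7 + 4; at 8: 3·8 + 4 = 28; next = 27
base 8: 27 = 3·8 + 3; at 9: 3·9 + 3 = 30; next = 29
base 9: 29 = 3·9 + 2; at 10: 3·10 + 2 = 32; next = 31
base 10: 31 = 3·10 + 1; at 11: 3·11 + 1 = 34; next = 33

31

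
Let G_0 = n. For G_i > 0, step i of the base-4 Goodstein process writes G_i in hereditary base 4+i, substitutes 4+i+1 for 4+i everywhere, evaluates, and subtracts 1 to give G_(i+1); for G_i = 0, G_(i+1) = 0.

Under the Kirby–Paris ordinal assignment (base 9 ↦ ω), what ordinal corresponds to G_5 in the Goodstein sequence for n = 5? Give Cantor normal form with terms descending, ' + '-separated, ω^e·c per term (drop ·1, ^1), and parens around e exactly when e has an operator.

2

base 4: 5 = 4 + 1; at 5: 5 + 1 = 6; next = 5
base 5: 5 = 5; at 6: 6 = 6; next = 5
base 6: 5 = 5; at 7: 5 = 5; next = 4
base 7: 4 = 4; at 8: 4 = 4; next = 3
base 8: 3 = 3; at 9: 3 = 3; next = 2
base 9: 2 = 2; at 10: 2 = 2; next = 1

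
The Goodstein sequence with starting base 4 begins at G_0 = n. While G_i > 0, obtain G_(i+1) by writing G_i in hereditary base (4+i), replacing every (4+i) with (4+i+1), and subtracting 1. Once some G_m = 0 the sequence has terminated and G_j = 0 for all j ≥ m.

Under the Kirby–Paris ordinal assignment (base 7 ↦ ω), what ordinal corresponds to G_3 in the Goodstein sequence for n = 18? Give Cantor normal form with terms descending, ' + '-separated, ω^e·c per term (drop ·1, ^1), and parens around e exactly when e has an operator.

G_0 = 18. HB_4(18) = 4^2 + 2. Bump = 27. G_1 = 26.
G_1 = 26. HB_5(26) = 5^2 + 1. Bump = 37. G_2 = 36.
G_2 = 36. HB_6(36) = 6^2. Bump = 49. G_3 = 48.
G_3 = 48. HB_7(48) = 6·7 + 6. Bump = 54. G_4 = 53.

ω·6 + 6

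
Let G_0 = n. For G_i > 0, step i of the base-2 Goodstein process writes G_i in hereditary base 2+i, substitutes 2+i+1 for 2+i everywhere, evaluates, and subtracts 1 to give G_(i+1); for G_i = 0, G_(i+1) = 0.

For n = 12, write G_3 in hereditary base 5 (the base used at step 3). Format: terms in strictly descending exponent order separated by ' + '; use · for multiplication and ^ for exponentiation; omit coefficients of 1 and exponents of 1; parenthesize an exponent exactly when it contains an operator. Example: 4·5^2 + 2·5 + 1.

base 2: 12 = 2^(2 + 1) + 2^2; at 3: 3^(3 + 1) + 3^3 = 108; next = 107
base 3: 107 = 3^(3 + 1) + 2·3^2 + 2·3 + 2; at 4: 4^(4 + 1) + 2·4^2 + 2·4 + 2 = 1066; next = 1065
base 4: 1065 = 4^(4 + 1) + 2·4^2 + 2·4 + 1; at 5: 5^(5 + 1) + 2·5^2 + 2·5 + 1 = 15686; next = 15685
base 5: 15685 = 5^(5 + 1) + 2·5^2 + 2·5; at 6: 6^(6 + 1) + 2·6^2 + 2·6 = 280020; next = 280019

5^(5 + 1) + 2·5^2 + 2·5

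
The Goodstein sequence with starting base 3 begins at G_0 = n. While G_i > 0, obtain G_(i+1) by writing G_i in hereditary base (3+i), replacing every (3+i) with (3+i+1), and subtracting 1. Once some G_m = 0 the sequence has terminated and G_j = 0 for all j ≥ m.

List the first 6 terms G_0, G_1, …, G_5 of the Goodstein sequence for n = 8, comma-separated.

i=0: 8 = 2·3 + 2 (b=3); 3→4: 2·4 + 2 = 10; 10−1 = 9
i=1: 9 = 2·4 + 1 (b=4); 4→5: 2·5 + 1 = 11; 11−1 = 10
i=2: 10 = 2·5 (b=5); 5→6: 2·6 = 12; 12−1 = 11
i=3: 11 = 6 + 5 (b=6); 6→7: 7 + 5 = 12; 12−1 = 11
i=4: 11 = 7 + 4 (b=7); 7→8: 8 + 4 = 12; 12−1 = 11

8, 9, 10, 11, 11, 11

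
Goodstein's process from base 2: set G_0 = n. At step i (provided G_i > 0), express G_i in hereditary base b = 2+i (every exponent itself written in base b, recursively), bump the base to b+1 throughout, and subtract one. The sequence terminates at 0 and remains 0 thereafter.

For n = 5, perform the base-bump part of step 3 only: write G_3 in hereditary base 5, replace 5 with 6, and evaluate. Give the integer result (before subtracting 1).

[0] 5 ≡ 2^2 + 1 (base 2). Lift 3: 28. −1: 27.
[1] 27 ≡ 3^3 (base 3). Lift 4: 256. −1: 255.
[2] 255 ≡ 3·4^3 + 3·4^2 + 3·4 + 3 (base 4). Lift 5: 468. −1: 467.
[3] 467 ≡ 3·5^3 + 3·5^2 + 3·5 + 2 (base 5). Lift 6: 776. −1: 775.

776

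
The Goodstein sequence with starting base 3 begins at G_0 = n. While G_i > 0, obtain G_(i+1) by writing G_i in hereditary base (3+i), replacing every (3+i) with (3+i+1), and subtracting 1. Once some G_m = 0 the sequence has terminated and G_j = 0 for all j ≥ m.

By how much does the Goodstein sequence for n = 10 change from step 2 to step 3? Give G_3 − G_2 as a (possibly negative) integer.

step 0: 10 = 3^2 + 1; sub 4 for 3: 4^2 + 1; = 17; G_1 = 17−1 = 16
step 1: 16 = 4^2; sub 5 for 4: 5^2; = 25; G_2 = 25−1 = 24
step 2: 24 = 4·5 + 4; sub 6 for 5: 4·6 + 4; = 28; G_3 = 28−1 = 27

3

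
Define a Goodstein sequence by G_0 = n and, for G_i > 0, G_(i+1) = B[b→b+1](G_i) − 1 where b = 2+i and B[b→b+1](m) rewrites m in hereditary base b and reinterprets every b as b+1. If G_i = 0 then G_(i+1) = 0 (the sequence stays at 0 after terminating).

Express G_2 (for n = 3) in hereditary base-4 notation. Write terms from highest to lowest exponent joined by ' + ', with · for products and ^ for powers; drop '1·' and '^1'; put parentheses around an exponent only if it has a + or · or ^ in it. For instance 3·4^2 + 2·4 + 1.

3

3 —HB2→ 2 + 1 —bump→ 3 + 1 = 4 —(−1)→ 3
3 —HB3→ 3 —bump→ 4 = 4 —(−1)→ 3
3 —HB4→ 3 —bump→ 3 = 3 —(−1)→ 2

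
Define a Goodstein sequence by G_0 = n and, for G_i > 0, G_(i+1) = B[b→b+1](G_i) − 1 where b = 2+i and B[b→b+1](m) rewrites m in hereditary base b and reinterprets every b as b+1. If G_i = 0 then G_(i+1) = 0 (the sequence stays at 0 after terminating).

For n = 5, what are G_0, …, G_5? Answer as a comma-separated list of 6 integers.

G_0 = 5. HB_2(5) = 2^2 + 1. Bump = 28. G_1 = 27.
G_1 = 27. HB_3(27) = 3^3. Bump = 256. G_2 = 255.
G_2 = 255. HB_4(255) = 3·4^3 + 3·4^2 + 3·4 + 3. Bump = 468. G_3 = 467.
G_3 = 467. HB_5(467) = 3·5^3 + 3·5^2 + 3·5 + 2. Bump = 776. G_4 = 775.
G_4 = 775. HB_6(775) = 3·6^3 + 3·6^2 + 3·6 + 1. Bump = 1198. G_5 = 1197.

5, 27, 255, 467, 775, 1197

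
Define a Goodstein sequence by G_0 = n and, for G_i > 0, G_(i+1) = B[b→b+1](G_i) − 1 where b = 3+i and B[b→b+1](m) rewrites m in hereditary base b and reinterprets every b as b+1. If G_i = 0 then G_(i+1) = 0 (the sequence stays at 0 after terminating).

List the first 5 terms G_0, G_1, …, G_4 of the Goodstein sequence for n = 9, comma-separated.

[0] 9 ≡ 3^2 (base 3). Lift 4: 16. −1: 15.
[1] 15 ≡ 3·4 + 3 (base 4). Lift 5: 18. −1: 17.
[2] 17 ≡ 3·5 + 2 (base 5). Lift 6: 20. −1: 19.
[3] 19 ≡ 3·6 + 1 (base 6). Lift 7: 22. −1: 21.

9, 15, 17, 19, 21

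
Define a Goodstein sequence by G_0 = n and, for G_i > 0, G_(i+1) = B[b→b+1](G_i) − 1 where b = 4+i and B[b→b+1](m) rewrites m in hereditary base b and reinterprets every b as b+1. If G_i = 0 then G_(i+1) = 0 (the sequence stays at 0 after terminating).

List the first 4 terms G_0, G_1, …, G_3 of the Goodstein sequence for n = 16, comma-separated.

i=0: 16 = 4^2 (b=4); 4→5: 5^2 = 25; 25−1 = 24
i=1: 24 = 4·5 + 4 (b=5); 5→6: 4·6 + 4 = 28; 28−1 = 27
i=2: 27 = 4·6 + 3 (b=6); 6→7: 4·7 + 3 = 31; 31−1 = 30

16, 24, 27, 30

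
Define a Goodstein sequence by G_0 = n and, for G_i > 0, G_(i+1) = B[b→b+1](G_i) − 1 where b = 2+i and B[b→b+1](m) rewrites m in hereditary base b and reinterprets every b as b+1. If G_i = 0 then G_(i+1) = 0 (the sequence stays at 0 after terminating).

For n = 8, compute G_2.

553

(0) 8|_2 = 2^(2 + 1) ↦ 3^(3 + 1)|_3 = 81 ⇒ 80
(1) 80|_3 = 2·3^3 + 2·3^2 + 2·3 + 2 ↦ 2·4^4 + 2·4^2 + 2·4 + 2|_4 = 554 ⇒ 553
(2) 553|_4 = 2·4^4 + 2·4^2 + 2·4 + 1 ↦ 2·5^5 + 2·5^2 + 2·5 + 1|_5 = 6311 ⇒ 6310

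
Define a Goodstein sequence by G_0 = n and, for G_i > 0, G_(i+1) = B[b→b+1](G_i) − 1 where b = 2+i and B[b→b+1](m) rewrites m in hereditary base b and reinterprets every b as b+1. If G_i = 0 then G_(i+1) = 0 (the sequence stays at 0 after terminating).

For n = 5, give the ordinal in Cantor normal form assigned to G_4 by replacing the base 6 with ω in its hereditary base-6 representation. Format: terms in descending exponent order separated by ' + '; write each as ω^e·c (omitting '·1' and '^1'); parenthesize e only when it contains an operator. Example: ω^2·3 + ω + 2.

ω^3·3 + ω^2·3 + ω·3 + 1

i=0: 5 = 2^2 + 1 (b=2); 2→3: 3^3 + 1 = 28; 28−1 = 27
i=1: 27 = 3^3 (b=3); 3→4: 4^4 = 256; 256−1 = 255
i=2: 255 = 3·4^3 + 3·4^2 + 3·4 + 3 (b=4); 4→5: 3·5^3 + 3·5^2 + 3·5 + 3 = 468; 468−1 = 467
i=3: 467 = 3·5^3 + 3·5^2 + 3·5 + 2 (b=5); 5→6: 3·6^3 + 3·6^2 + 3·6 + 2 = 776; 776−1 = 775
i=4: 775 = 3·6^3 + 3·6^2 + 3·6 + 1 (b=6); 6→7: 3·7^3 + 3·7^2 + 3·7 + 1 = 1198; 1198−1 = 1197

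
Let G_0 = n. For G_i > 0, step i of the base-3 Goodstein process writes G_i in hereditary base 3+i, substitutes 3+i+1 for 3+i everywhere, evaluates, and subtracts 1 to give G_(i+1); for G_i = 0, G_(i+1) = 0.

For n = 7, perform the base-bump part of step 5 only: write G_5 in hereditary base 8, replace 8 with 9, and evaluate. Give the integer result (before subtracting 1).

G_0=7  [base 3] 2·3 + 1  →[3↦4]→  2·4 + 1 = 9  −1 ⇒ G_1=8
G_1=8  [base 4] 2·4  →[4↦5]→  2·5 = 10  −1 ⇒ G_2=9
G_2=9  [base 5] 5 + 4  →[5↦6]→  6 + 4 = 10  −1 ⇒ G_3=9
G_3=9  [base 6] 6 + 3  →[6↦7]→  7 + 3 = 10  −1 ⇒ G_4=9
G_4=9  [base 7] 7 + 2  →[7↦8]→  8 + 2 = 10  −1 ⇒ G_5=9
G_5=9  [base 8] 8 + 1  →[8↦9]→  9 + 1 = 10  −1 ⇒ G_6=9

10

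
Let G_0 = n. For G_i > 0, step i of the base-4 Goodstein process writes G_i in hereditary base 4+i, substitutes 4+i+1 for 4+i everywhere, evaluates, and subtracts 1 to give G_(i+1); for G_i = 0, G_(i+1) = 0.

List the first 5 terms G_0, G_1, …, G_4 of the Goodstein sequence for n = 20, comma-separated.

20, 29, 39, 51, 65

G_0 = 20. HB_4(20) = 4^2 + 4. Bump = 30. G_1 = 29.
G_1 = 29. HB_5(29) = 5^2 + 4. Bump = 40. G_2 = 39.
G_2 = 39. HB_6(39) = 6^2 + 3. Bump = 52. G_3 = 51.
G_3 = 51. HB_7(51) = 7^2 + 2. Bump = 66. G_4 = 65.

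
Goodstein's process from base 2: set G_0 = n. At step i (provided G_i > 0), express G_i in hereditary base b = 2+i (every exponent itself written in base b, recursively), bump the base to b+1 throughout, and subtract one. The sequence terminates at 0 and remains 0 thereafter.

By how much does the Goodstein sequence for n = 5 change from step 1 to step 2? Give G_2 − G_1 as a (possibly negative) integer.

228

G_0=5  [base 2] 2^2 + 1  →[2↦3]→  3^3 + 1 = 28  −1 ⇒ G_1=27
G_1=27  [base 3] 3^3  →[3↦4]→  4^4 = 256  −1 ⇒ G_2=255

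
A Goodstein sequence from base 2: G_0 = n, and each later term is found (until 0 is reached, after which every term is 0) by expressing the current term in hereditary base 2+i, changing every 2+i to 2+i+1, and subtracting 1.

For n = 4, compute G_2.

step 0: 4 = 2^2; sub 3 for 2: 3^3; = 27; G_1 = 27−1 = 26
step 1: 26 = 2·3^2 + 2·3 + 2; sub 4 for 3: 2·4^2 + 2·4 + 2; = 42; G_2 = 42−1 = 41
step 2: 41 = 2·4^2 + 2·4 + 1; sub 5 for 4: 2·5^2 + 2·5 + 1; = 61; G_3 = 61−1 = 60

41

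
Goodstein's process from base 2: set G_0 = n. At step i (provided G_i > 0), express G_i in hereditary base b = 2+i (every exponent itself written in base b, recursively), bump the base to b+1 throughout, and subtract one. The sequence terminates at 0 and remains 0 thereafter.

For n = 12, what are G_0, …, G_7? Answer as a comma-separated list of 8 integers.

12, 107, 1065, 15685, 280019, 5764910, 134217867, 3486784574

[0] 12 ≡ 2^(2 + 1) + 2^2 (base 2). Lift 3: 108. −1: 107.
[1] 107 ≡ 3^(3 + 1) + 2·3^2 + 2·3 + 2 (base 3). Lift 4: 1066. −1: 1065.
[2] 1065 ≡ 4^(4 + 1) + 2·4^2 + 2·4 + 1 (base 4). Lift 5: 15686. −1: 15685.
[3] 15685 ≡ 5^(5 + 1) + 2·5^2 + 2·5 (base 5). Lift 6: 280020. −1: 280019.
[4] 280019 ≡ 6^(6 + 1) + 2·6^2 + 6 + 5 (base 6). Lift 7: 5764911. −1: 5764910.
[5] 5764910 ≡ 7^(7 + 1) + 2·7^2 + 7 + 4 (base 7). Lift 8: 134217868. −1: 134217867.
[6] 134217867 ≡ 8^(8 + 1) + 2·8^2 + 8 + 3 (base 8). Lift 9: 3486784575. −1: 3486784574.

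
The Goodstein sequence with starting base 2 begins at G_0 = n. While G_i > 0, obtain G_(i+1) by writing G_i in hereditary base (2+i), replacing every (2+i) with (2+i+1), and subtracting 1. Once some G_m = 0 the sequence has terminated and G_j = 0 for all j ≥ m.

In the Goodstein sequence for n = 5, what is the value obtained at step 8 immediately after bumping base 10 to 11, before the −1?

[0] 5 ≡ 2^2 + 1 (base 2). Lift 3: 28. −1: 27.
[1] 27 ≡ 3^3 (base 3). Lift 4: 256. −1: 255.
[2] 255 ≡ 3·4^3 + 3·4^2 + 3·4 + 3 (base 4). Lift 5: 468. −1: 467.
[3] 467 ≡ 3·5^3 + 3·5^2 + 3·5 + 2 (base 5). Lift 6: 776. −1: 775.
[4] 775 ≡ 3·6^3 + 3·6^2 + 3·6 + 1 (base 6). Lift 7: 1198. −1: 1197.
[5] 1197 ≡ 3·7^3 + 3·7^2 + 3·7 (base 7). Lift 8: 1752. −1: 1751.
[6] 1751 ≡ 3·8^3 + 3·8^2 + 2·8 + 7 (base 8). Lift 9: 2455. −1: 2454.
[7] 2454 ≡ 3·9^3 + 3·9^2 + 2·9 + 6 (base 9). Lift 10: 3326. −1: 3325.

4383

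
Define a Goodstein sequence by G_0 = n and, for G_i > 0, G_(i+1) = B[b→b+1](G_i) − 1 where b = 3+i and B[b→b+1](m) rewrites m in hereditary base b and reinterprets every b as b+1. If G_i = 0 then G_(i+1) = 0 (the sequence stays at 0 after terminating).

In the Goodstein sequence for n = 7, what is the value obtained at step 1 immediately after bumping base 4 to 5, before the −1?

step 0: 7 = 2·3 + 1; sub 4 for 3: 2·4 + 1; = 9; G_1 = 9−1 = 8
step 1: 8 = 2·4; sub 5 for 4: 2·5; = 10; G_2 = 10−1 = 9

10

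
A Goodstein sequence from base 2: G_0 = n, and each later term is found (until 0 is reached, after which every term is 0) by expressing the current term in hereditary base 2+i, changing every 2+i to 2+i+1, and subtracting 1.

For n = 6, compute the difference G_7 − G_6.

144904

i=0: 6 = 2^2 + 2 (b=2); 2→3: 3^3 + 3 = 30; 30−1 = 29
i=1: 29 = 3^3 + 2 (b=3); 3→4: 4^4 + 2 = 258; 258−1 = 257
i=2: 257 = 4^4 + 1 (b=4); 4→5: 5^5 + 1 = 3126; 3126−1 = 3125
i=3: 3125 = 5^5 (b=5); 5→6: 6^6 = 46656; 46656−1 = 46655
i=4: 46655 = 5·6^5 + 5·6^4 + 5·6^3 + 5·6^2 + 5·6 + 5 (b=6); 6→7: 5·7^5 + 5·7^4 + 5·7^3 + 5·7^2 + 5·7 + 5 = 98040; 98040−1 = 98039
i=5: 98039 = 5·7^5 + 5·7^4 + 5·7^3 + 5·7^2 + 5·7 + 4 (b=7); 7→8: 5·8^5 + 5·8^4 + 5·8^3 + 5·8^2 + 5·8 + 4 = 187244; 187244−1 = 187243
i=6: 187243 = 5·8^5 + 5·8^4 + 5·8^3 + 5·8^2 + 5·8 + 3 (b=8); 8→9: 5·9^5 + 5·9^4 + 5·9^3 + 5·9^2 + 5·9 + 3 = 332148; 332148−1 = 332147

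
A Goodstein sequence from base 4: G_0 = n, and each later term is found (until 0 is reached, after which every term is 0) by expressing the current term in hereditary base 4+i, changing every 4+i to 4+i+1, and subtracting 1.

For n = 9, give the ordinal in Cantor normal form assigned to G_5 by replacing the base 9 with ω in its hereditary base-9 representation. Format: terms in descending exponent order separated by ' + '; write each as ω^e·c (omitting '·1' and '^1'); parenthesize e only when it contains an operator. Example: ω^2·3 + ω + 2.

step 0: 9 = 2·4 + 1; sub 5 for 4: 2·5 + 1; = 11; G_1 = 11−1 = 10
step 1: 10 = 2·5; sub 6 for 5: 2·6; = 12; G_2 = 12−1 = 11
step 2: 11 = 6 + 5; sub 7 for 6: 7 + 5; = 12; G_3 = 12−1 = 11
step 3: 11 = 7 + 4; sub 8 for 7: 8 + 4; = 12; G_4 = 12−1 = 11
step 4: 11 = 8 + 3; sub 9 for 8: 9 + 3; = 12; G_5 = 12−1 = 11

ω + 2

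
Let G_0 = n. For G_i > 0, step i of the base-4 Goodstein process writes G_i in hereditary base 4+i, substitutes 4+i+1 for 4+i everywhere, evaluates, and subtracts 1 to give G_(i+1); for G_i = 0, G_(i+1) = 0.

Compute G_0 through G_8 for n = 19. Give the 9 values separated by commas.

19, 27, 37, 49, 63, 69, 75, 81, 87

G_0=19  [base 4] 4^2 + 3  →[4↦5]→  5^2 + 3 = 28  −1 ⇒ G_1=27
G_1=27  [base 5] 5^2 + 2  →[5↦6]→  6^2 + 2 = 38  −1 ⇒ G_2=37
G_2=37  [base 6] 6^2 + 1  →[6↦7]→  7^2 + 1 = 50  −1 ⇒ G_3=49
G_3=49  [base 7] 7^2  →[7↦8]→  8^2 = 64  −1 ⇒ G_4=63
G_4=63  [base 8] 7·8 + 7  →[8↦9]→  7·9 + 7 = 70  −1 ⇒ G_5=69
G_5=69  [base 9] 7·9 + 6  →[9↦10]→  7·10 + 6 = 76  −1 ⇒ G_6=75
G_6=75  [base 10] 7·10 + 5  →[10↦11]→  7·11 + 5 = 82  −1 ⇒ G_7=81
G_7=81  [base 11] 7·11 + 4  →[11↦12]→  7·12 + 4 = 88  −1 ⇒ G_8=87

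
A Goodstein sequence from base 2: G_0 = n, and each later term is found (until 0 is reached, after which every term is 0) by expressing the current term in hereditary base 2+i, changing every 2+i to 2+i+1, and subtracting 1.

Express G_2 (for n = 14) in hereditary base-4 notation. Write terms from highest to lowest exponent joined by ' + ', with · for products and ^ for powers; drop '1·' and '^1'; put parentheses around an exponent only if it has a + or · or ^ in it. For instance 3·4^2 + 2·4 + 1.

14 —HB2→ 2^(2 + 1) + 2^2 + 2 —bump→ 3^(3 + 1) + 3^3 + 3 = 111 —(−1)→ 110
110 —HB3→ 3^(3 + 1) + 3^3 + 2 —bump→ 4^(4 + 1) + 4^4 + 2 = 1282 —(−1)→ 1281
1281 —HB4→ 4^(4 + 1) + 4^4 + 1 —bump→ 5^(5 + 1) + 5^5 + 1 = 18751 —(−1)→ 18750

4^(4 + 1) + 4^4 + 1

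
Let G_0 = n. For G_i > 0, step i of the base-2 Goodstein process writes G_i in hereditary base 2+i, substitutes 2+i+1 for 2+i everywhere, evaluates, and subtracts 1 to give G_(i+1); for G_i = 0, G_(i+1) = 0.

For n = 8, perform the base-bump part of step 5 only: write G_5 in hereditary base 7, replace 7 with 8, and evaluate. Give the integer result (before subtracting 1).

33554572

G_0 = 8. HB_2(8) = 2^(2 + 1). Bump = 81. G_1 = 80.
G_1 = 80. HB_3(80) = 2·3^3 + 2·3^2 + 2·3 + 2. Bump = 554. G_2 = 553.
G_2 = 553. HB_4(553) = 2·4^4 + 2·4^2 + 2·4 + 1. Bump = 6311. G_3 = 6310.
G_3 = 6310. HB_5(6310) = 2·5^5 + 2·5^2 + 2·5. Bump = 93396. G_4 = 93395.
G_4 = 93395. HB_6(93395) = 2·6^6 + 2·6^2 + 6 + 5. Bump = 1647196. G_5 = 1647195.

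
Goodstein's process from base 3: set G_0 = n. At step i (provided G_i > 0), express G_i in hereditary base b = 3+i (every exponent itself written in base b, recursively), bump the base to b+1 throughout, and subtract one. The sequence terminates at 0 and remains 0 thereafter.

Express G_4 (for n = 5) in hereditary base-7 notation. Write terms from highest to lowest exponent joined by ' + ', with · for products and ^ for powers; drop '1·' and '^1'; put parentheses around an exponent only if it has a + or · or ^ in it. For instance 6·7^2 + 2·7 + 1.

G_0=5  [base 3] 3 + 2  →[3↦4]→  4 + 2 = 6  −1 ⇒ G_1=5
G_1=5  [base 4] 4 + 1  →[4↦5]→  5 + 1 = 6  −1 ⇒ G_2=5
G_2=5  [base 5] 5  →[5↦6]→  6 = 6  −1 ⇒ G_3=5
G_3=5  [base 6] 5  →[6↦7]→  5 = 5  −1 ⇒ G_4=4
G_4=4  [base 7] 4  →[7↦8]→  4 = 4  −1 ⇒ G_5=3

4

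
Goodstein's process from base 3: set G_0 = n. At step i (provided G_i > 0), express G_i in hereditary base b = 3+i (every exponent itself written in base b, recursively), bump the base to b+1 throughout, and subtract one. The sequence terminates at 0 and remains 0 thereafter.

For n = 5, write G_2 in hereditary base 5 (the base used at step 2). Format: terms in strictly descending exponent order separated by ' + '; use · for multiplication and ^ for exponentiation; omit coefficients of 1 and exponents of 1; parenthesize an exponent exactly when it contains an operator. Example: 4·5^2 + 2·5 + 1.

[0] 5 ≡ 3 + 2 (base 3). Lift 4: 6. −1: 5.
[1] 5 ≡ 4 + 1 (base 4). Lift 5: 6. −1: 5.
[2] 5 ≡ 5 (base 5). Lift 6: 6. −1: 5.

5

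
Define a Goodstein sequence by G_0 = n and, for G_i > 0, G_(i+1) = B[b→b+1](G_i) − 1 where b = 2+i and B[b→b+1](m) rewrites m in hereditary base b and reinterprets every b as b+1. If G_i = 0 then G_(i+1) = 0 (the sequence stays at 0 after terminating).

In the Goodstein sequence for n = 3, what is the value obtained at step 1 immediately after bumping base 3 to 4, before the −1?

G_0=3  [base 2] 2 + 1  →[2↦3]→  3 + 1 = 4  −1 ⇒ G_1=3
G_1=3  [base 3] 3  →[3↦4]→  4 = 4  −1 ⇒ G_2=3

4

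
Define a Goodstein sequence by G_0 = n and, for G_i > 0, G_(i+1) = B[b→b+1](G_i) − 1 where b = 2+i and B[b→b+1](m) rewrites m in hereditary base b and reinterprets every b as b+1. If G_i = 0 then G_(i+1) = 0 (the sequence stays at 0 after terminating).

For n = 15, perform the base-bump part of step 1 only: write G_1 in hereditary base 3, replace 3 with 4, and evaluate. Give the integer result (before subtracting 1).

1284

step 0: 15 = 2^(2 + 1) + 2^2 + 2 + 1; sub 3 for 2: 3^(3 + 1) + 3^3 + 3 + 1; = 112; G_1 = 112−1 = 111
step 1: 111 = 3^(3 + 1) + 3^3 + 3; sub 4 for 3: 4^(4 + 1) + 4^4 + 4; = 1284; G_2 = 1284−1 = 1283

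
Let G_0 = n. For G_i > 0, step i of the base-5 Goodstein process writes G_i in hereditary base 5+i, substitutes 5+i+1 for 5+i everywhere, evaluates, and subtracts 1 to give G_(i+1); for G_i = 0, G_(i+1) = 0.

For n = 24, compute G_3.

G_0=24  [base 5] 4·5 + 4  →[5↦6]→  4·6 + 4 = 28  −1 ⇒ G_1=27
G_1=27  [base 6] 4·6 + 3  →[6↦7]→  4·7 + 3 = 31  −1 ⇒ G_2=30
G_2=30  [base 7] 4·7 + 2  →[7↦8]→  4·8 + 2 = 34  −1 ⇒ G_3=33
G_3=33  [base 8] 4·8 + 1  →[8↦9]→  4·9 + 1 = 37  −1 ⇒ G_4=36

33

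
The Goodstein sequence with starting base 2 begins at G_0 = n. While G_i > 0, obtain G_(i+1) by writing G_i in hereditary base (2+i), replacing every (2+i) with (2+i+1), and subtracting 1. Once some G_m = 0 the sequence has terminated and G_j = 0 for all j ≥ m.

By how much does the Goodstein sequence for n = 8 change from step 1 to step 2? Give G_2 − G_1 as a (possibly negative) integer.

G_0=8  [base 2] 2^(2 + 1)  →[2↦3]→  3^(3 + 1) = 81  −1 ⇒ G_1=80
G_1=80  [base 3] 2·3^3 + 2·3^2 + 2·3 + 2  →[3↦4]→  2·4^4 + 2·4^2 + 2·4 + 2 = 554  −1 ⇒ G_2=553

473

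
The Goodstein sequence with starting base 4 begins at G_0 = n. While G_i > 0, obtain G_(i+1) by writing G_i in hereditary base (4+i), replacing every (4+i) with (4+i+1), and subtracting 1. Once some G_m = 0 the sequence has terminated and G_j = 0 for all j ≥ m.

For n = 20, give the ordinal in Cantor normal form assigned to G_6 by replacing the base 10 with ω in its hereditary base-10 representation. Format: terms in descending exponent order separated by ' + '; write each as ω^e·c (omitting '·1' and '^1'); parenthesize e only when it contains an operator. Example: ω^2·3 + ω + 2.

ω·9 + 9

(0) 20|_4 = 4^2 + 4 ↦ 5^2 + 5|_5 = 30 ⇒ 29
(1) 29|_5 = 5^2 + 4 ↦ 6^2 + 4|_6 = 40 ⇒ 39
(2) 39|_6 = 6^2 + 3 ↦ 7^2 + 3|_7 = 52 ⇒ 51
(3) 51|_7 = 7^2 + 2 ↦ 8^2 + 2|_8 = 66 ⇒ 65
(4) 65|_8 = 8^2 + 1 ↦ 9^2 + 1|_9 = 82 ⇒ 81
(5) 81|_9 = 9^2 ↦ 10^2|_10 = 100 ⇒ 99
(6) 99|_10 = 9·10 + 9 ↦ 9·11 + 9|_11 = 108 ⇒ 107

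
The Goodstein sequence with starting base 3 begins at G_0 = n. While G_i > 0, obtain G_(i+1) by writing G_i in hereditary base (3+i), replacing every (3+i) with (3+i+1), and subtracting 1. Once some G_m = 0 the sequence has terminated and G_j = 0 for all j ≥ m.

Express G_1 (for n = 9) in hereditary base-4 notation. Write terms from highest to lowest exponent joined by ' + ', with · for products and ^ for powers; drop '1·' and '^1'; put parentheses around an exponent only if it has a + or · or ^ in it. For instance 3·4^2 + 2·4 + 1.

3·4 + 3

[0] 9 ≡ 3^2 (base 3). Lift 4: 16. −1: 15.
[1] 15 ≡ 3·4 + 3 (base 4). Lift 5: 18. −1: 17.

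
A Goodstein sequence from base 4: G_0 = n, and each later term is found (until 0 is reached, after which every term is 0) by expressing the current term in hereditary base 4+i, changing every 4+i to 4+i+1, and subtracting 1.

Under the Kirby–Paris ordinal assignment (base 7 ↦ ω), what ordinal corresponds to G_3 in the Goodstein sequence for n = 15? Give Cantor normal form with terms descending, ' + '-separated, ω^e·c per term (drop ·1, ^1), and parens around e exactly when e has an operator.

(0) 15|_4 = 3·4 + 3 ↦ 3·5 + 3|_5 = 18 ⇒ 17
(1) 17|_5 = 3·5 + 2 ↦ 3·6 + 2|_6 = 20 ⇒ 19
(2) 19|_6 = 3·6 + 1 ↦ 3·7 + 1|_7 = 22 ⇒ 21
(3) 21|_7 = 3·7 ↦ 3·8|_8 = 24 ⇒ 23

ω·3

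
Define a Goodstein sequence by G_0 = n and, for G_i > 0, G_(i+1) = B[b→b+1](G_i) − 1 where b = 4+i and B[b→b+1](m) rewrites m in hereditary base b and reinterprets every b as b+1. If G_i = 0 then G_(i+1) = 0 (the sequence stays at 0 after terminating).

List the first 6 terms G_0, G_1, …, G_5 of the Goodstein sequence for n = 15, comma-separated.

15, 17, 19, 21, 23, 24

G_0=15  [base 4] 3·4 + 3  →[4↦5]→  3·5 + 3 = 18  −1 ⇒ G_1=17
G_1=17  [base 5] 3·5 + 2  →[5↦6]→  3·6 + 2 = 20  −1 ⇒ G_2=19
G_2=19  [base 6] 3·6 + 1  →[6↦7]→  3·7 + 1 = 22  −1 ⇒ G_3=21
G_3=21  [base 7] 3·7  →[7↦8]→  3·8 = 24  −1 ⇒ G_4=23
G_4=23  [base 8] 2·8 + 7  →[8↦9]→  2·9 + 7 = 25  −1 ⇒ G_5=24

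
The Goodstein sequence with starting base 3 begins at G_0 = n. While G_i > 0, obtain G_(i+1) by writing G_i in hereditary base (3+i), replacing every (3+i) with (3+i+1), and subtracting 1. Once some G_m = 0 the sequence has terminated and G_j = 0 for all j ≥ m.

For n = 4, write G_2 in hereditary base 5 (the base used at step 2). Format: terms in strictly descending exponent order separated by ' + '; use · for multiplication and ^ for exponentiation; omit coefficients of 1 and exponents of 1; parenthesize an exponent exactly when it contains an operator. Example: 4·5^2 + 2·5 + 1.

G_0 = 4. HB_3(4) = 3 + 1. Bump = 5. G_1 = 4.
G_1 = 4. HB_4(4) = 4. Bump = 5. G_2 = 4.
G_2 = 4. HB_5(4) = 4. Bump = 4. G_3 = 3.

4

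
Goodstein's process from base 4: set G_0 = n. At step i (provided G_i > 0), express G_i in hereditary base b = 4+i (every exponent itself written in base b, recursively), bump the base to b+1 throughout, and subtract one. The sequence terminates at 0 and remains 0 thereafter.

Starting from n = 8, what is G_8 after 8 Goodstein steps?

7

(0) 8|_4 = 2·4 ↦ 2·5|_5 = 10 ⇒ 9
(1) 9|_5 = 5 + 4 ↦ 6 + 4|_6 = 10 ⇒ 9
(2) 9|_6 = 6 + 3 ↦ 7 + 3|_7 = 10 ⇒ 9
(3) 9|_7 = 7 + 2 ↦ 8 + 2|_8 = 10 ⇒ 9
(4) 9|_8 = 8 + 1 ↦ 9 + 1|_9 = 10 ⇒ 9
(5) 9|_9 = 9 ↦ 10|_10 = 10 ⇒ 9
(6) 9|_10 = 9 ↦ 9|_11 = 9 ⇒ 8
(7) 8|_11 = 8 ↦ 8|_12 = 8 ⇒ 7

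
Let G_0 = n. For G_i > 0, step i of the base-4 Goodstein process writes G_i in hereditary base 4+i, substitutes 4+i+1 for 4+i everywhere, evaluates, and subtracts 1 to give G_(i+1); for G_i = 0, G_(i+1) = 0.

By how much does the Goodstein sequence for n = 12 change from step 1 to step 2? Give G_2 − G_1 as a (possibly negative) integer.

12 —HB4→ 3·4 —bump→ 3·5 = 15 —(−1)→ 14
14 —HB5→ 2·5 + 4 —bump→ 2·6 + 4 = 16 —(−1)→ 15

1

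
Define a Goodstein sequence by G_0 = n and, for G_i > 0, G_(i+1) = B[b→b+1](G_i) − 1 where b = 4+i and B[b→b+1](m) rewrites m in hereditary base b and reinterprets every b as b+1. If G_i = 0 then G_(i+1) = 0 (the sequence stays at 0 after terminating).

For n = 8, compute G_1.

8 —HB4→ 2·4 —bump→ 2·5 = 10 —(−1)→ 9
9 —HB5→ 5 + 4 —bump→ 6 + 4 = 10 —(−1)→ 9

9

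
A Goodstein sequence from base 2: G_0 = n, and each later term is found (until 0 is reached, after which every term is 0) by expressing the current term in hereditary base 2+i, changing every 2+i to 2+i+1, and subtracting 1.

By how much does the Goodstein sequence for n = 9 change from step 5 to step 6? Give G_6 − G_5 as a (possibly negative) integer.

47861573

base 2: 9 = 2^(2 + 1) + 1; at 3: 3^(3 + 1) + 1 = 82; next = 81
base 3: 81 = 3^(3 + 1); at 4: 4^(4 + 1) = 1024; next = 1023
base 4: 1023 = 3·4^4 + 3·4^3 + 3·4^2 + 3·4 + 3; at 5: 3·5^5 + 3·5^3 + 3·5^2 + 3·5 + 3 = 9843; next = 9842
base 5: 9842 = 3·5^5 + 3·5^3 + 3·5^2 + 3·5 + 2; at 6: 3·6^6 + 3·6^3 + 3·6^2 + 3·6 + 2 = 140744; next = 140743
base 6: 140743 = 3·6^6 + 3·6^3 + 3·6^2 + 3·6 + 1; at 7: 3·7^7 + 3·7^3 + 3·7^2 + 3·7 + 1 = 2471827; next = 2471826
base 7: 2471826 = 3·7^7 + 3·7^3 + 3·7^2 + 3·7; at 8: 3·8^8 + 3·8^3 + 3·8^2 + 3·8 = 50333400; next = 50333399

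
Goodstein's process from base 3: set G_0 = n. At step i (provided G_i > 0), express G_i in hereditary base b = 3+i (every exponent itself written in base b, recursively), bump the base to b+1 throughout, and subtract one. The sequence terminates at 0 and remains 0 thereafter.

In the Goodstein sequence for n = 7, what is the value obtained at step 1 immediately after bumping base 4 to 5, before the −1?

step 0: 7 = 2·3 + 1; sub 4 for 3: 2·4 + 1; = 9; G_1 = 9−1 = 8
step 1: 8 = 2·4; sub 5 for 4: 2·5; = 10; G_2 = 10−1 = 9

10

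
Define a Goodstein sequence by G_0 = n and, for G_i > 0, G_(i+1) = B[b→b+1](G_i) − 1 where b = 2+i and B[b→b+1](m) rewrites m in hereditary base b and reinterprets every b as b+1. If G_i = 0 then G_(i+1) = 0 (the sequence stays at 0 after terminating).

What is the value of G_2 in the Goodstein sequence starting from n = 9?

1023

(0) 9|_2 = 2^(2 + 1) + 1 ↦ 3^(3 + 1) + 1|_3 = 82 ⇒ 81
(1) 81|_3 = 3^(3 + 1) ↦ 4^(4 + 1)|_4 = 1024 ⇒ 1023
(2) 1023|_4 = 3·4^4 + 3·4^3 + 3·4^2 + 3·4 + 3 ↦ 3·5^5 + 3·5^3 + 3·5^2 + 3·5 + 3|_5 = 9843 ⇒ 9842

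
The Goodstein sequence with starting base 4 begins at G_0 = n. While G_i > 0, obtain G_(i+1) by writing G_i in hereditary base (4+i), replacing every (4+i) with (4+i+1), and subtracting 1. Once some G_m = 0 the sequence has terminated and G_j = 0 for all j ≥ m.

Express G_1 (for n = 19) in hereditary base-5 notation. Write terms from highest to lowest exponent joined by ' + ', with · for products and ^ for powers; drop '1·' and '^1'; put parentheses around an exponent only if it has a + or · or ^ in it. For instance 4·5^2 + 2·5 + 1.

[0] 19 ≡ 4^2 + 3 (base 4). Lift 5: 28. −1: 27.
[1] 27 ≡ 5^2 + 2 (base 5). Lift 6: 38. −1: 37.

5^2 + 2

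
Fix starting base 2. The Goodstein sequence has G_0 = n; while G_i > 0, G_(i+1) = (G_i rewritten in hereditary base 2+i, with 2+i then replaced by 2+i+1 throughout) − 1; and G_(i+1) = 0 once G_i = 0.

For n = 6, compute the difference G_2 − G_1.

228

6 —HB2→ 2^2 + 2 —bump→ 3^3 + 3 = 30 —(−1)→ 29
29 —HB3→ 3^3 + 2 —bump→ 4^4 + 2 = 258 —(−1)→ 257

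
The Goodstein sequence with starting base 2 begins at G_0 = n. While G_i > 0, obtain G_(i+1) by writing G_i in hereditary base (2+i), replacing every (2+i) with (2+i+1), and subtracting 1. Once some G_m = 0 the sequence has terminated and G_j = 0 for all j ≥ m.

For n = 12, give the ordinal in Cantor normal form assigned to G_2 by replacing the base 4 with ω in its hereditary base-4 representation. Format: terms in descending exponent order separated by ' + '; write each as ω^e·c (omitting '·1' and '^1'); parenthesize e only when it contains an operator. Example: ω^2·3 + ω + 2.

ω^(ω + 1) + ω^2·2 + ω·2 + 1

G_0=12  [base 2] 2^(2 + 1) + 2^2  →[2↦3]→  3^(3 + 1) + 3^3 = 108  −1 ⇒ G_1=107
G_1=107  [base 3] 3^(3 + 1) + 2·3^2 + 2·3 + 2  →[3↦4]→  4^(4 + 1) + 2·4^2 + 2·4 + 2 = 1066  −1 ⇒ G_2=1065
G_2=1065  [base 4] 4^(4 + 1) + 2·4^2 + 2·4 + 1  →[4↦5]→  5^(5 + 1) + 2·5^2 + 2·5 + 1 = 15686  −1 ⇒ G_3=15685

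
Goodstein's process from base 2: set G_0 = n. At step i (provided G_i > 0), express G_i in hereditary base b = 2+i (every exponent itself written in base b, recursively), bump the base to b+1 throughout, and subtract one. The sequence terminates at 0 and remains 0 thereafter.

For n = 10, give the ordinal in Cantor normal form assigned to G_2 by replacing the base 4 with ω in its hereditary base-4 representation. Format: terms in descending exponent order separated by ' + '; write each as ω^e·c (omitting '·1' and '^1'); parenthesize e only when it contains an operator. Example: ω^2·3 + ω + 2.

ω^(ω + 1) + 1

(0) 10|_2 = 2^(2 + 1) + 2 ↦ 3^(3 + 1) + 3|_3 = 84 ⇒ 83
(1) 83|_3 = 3^(3 + 1) + 2 ↦ 4^(4 + 1) + 2|_4 = 1026 ⇒ 1025
(2) 1025|_4 = 4^(4 + 1) + 1 ↦ 5^(5 + 1) + 1|_5 = 15626 ⇒ 15625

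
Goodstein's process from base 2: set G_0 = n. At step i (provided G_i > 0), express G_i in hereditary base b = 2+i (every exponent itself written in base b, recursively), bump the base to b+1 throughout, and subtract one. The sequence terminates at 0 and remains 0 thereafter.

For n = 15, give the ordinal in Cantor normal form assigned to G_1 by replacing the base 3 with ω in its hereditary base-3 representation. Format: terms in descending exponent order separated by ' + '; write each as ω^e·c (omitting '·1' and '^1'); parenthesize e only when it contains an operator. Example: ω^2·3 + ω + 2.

ω^(ω + 1) + ω^ω + ω

step 0: 15 = 2^(2 + 1) + 2^2 + 2 + 1; sub 3 for 2: 3^(3 + 1) + 3^3 + 3 + 1; = 112; G_1 = 112−1 = 111
step 1: 111 = 3^(3 + 1) + 3^3 + 3; sub 4 for 3: 4^(4 + 1) + 4^4 + 4; = 1284; G_2 = 1284−1 = 1283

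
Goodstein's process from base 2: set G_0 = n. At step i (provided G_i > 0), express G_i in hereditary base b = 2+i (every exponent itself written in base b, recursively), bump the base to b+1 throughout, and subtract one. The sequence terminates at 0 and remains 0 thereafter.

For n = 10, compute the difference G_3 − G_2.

(0) 10|_2 = 2^(2 + 1) + 2 ↦ 3^(3 + 1) + 3|_3 = 84 ⇒ 83
(1) 83|_3 = 3^(3 + 1) + 2 ↦ 4^(4 + 1) + 2|_4 = 1026 ⇒ 1025
(2) 1025|_4 = 4^(4 + 1) + 1 ↦ 5^(5 + 1) + 1|_5 = 15626 ⇒ 15625

14600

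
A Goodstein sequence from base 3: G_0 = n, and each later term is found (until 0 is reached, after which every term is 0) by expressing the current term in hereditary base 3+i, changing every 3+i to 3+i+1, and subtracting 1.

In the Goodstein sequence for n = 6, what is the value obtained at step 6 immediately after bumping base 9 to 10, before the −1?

i=0: 6 = 2·3 (b=3); 3→4: 2·4 = 8; 8−1 = 7
i=1: 7 = 4 + 3 (b=4); 4→5: 5 + 3 = 8; 8−1 = 7
i=2: 7 = 5 + 2 (b=5); 5→6: 6 + 2 = 8; 8−1 = 7
i=3: 7 = 6 + 1 (b=6); 6→7: 7 + 1 = 8; 8−1 = 7
i=4: 7 = 7 (b=7); 7→8: 8 = 8; 8−1 = 7
i=5: 7 = 7 (b=8); 8→9: 7 = 7; 7−1 = 6
i=6: 6 = 6 (b=9); 9→10: 6 = 6; 6−1 = 5

6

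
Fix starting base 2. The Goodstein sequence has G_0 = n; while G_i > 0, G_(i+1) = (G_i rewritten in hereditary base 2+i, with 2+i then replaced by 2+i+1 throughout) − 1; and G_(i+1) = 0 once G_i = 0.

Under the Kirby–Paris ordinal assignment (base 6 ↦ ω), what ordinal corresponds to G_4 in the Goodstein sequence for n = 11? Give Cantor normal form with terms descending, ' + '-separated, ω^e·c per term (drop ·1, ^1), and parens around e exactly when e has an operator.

ω^(ω + 1) + 1

G_0 = 11. HB_2(11) = 2^(2 + 1) + 2 + 1. Bump = 85. G_1 = 84.
G_1 = 84. HB_3(84) = 3^(3 + 1) + 3. Bump = 1028. G_2 = 1027.
G_2 = 1027. HB_4(1027) = 4^(4 + 1) + 3. Bump = 15628. G_3 = 15627.
G_3 = 15627. HB_5(15627) = 5^(5 + 1) + 2. Bump = 279938. G_4 = 279937.
G_4 = 279937. HB_6(279937) = 6^(6 + 1) + 1. Bump = 5764802. G_5 = 5764801.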